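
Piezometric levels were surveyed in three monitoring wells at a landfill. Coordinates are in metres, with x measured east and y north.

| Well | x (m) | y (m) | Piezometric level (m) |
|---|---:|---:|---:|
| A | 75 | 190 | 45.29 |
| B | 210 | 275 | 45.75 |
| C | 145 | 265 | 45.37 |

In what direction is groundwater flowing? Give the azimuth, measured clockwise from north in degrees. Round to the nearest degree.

Differences from A: to B (Δx, Δy, Δh) = (135, 85, +0.46); to C = (70, 75, +0.08).
Solve a·Δx + b·Δy = Δh: det = 135·75 − 70·85 = 4175.
∂h/∂x = [(+0.46)·75 − (+0.08)·85] / 4175 = +0.006635
∂h/∂y = [135·(+0.08) − 70·(+0.46)] / 4175 = -0.005126
Flow direction (−∇h) has components (-0.006635 E, +0.005126 N).
Azimuth = atan2(E, N) = atan2(-0.006635, +0.005126) = 307.7° ≈ 308°.

308°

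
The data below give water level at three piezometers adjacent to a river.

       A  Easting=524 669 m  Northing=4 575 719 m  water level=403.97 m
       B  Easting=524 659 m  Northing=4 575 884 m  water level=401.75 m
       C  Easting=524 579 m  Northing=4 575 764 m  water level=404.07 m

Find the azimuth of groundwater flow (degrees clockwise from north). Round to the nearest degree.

Taking A as reference: B−A = (-10, 165, -2.22); C−A = (-90, 45, +0.10).
Determinant of the coordinate differences = (-10)·45 − (-90)·165 = 14400.
∂h/∂x = [(-2.22)·45 − (+0.10)·165] / 14400 = -0.008083
∂h/∂y = [(-10)·(+0.10) − (-90)·(-2.22)] / 14400 = -0.01394
Flow direction (−∇h) has components (+0.008083 E, +0.01394 N).
Azimuth = atan2(E, N) = atan2(+0.008083, +0.01394) = 30.1° ≈ 030°.

030°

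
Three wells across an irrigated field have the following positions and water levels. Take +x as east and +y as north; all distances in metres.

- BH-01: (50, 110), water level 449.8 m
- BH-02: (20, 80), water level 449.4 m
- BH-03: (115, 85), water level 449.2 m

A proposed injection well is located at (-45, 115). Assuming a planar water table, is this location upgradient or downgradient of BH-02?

upgradient

Three-point gradient (reference BH-01): Δ to BH-02 = (-30, -30, -0.4), Δ to BH-03 = (65, -25, -0.6).
∂h/∂x = -0.002963, ∂h/∂y = +0.01630 (det = 2700).
Head at (-45, 115) = 449.8 + (-0.002963)·(-95) + (+0.01630)·(5) = 450.16 m.
That is higher than the 449.4 m at BH-02, so the point is upgradient.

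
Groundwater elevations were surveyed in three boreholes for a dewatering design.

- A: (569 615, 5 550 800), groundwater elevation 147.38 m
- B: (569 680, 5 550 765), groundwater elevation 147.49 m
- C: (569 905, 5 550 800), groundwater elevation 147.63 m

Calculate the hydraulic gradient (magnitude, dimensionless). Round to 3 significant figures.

0.00177

Taking A as reference: B−A = (65, -35, +0.11); C−A = (290, 0, +0.25).
Determinant of the coordinate differences = 65·0 − 290·(-35) = 10150.
∂h/∂x = [(+0.11)·0 − (+0.25)·(-35)] / 10150 = +0.0008621
∂h/∂y = [65·(+0.25) − 290·(+0.11)] / 10150 = -0.001542
|∇h| = √(0.0008621² + -0.001542²) = 0.001767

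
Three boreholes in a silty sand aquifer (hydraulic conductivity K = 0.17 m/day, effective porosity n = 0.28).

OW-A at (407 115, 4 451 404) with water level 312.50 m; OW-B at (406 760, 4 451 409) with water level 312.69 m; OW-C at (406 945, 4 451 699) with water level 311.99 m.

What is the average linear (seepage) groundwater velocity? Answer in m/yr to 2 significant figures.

0.47 m/yr

Differences from OW-A: to OW-B (Δx, Δy, Δh) = (-355, 5, +0.19); to OW-C = (-170, 295, -0.51).
Determinant of the coordinate differences = (-355)·295 − (-170)·5 = -103875.
∂h/∂x = [(+0.19)·295 − (-0.51)·5] / -103875 = -0.0005641
∂h/∂y = [(-355)·(-0.51) − (-170)·(+0.19)] / -103875 = -0.002054
|∇h| = √(-0.0005641² + -0.002054²) = 0.00213
Seepage velocity v = K·i/n = 0.17 × 0.00213 / 0.28 = 0.001293 m/day = 0.4723 m/yr.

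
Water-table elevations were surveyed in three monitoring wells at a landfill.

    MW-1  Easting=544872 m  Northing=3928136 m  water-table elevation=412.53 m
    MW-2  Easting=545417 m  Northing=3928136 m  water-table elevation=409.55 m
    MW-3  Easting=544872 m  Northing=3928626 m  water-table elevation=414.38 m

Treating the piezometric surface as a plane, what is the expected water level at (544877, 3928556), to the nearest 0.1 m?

414.1 m

∂h/∂x = (409.55 − 412.53) / (545417 − 544872) = -0.005468
∂h/∂y = (414.38 − 412.53) / (3928626 − 3928136) = +0.003776
h(544877, 3928556) = 412.53 + (-0.005468)·(5) + (+0.003776)·(420) = 412.53 -0.027 +1.586 = 414.088 m.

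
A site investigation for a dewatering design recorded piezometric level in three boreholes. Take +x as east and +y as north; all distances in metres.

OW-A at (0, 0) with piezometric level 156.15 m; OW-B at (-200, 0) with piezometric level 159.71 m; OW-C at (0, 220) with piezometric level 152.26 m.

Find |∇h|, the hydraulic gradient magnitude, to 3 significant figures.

∂h/∂x = (159.71 − 156.15) / (-200 − 0) = -0.01780
∂h/∂y = (152.26 − 156.15) / (220 − 0) = -0.01768
|∇h| = √(-0.01780² + -0.01768²) = 0.02509

0.0251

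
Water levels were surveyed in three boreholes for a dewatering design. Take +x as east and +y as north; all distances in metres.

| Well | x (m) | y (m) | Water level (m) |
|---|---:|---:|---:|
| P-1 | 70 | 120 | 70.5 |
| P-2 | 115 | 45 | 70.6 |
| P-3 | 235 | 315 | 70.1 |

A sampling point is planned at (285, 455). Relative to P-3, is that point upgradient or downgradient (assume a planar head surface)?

Differences from P-1: to P-2 (Δx, Δy, Δh) = (45, -75, +0.1); to P-3 = (165, 195, -0.4).
Solve a·Δx + b·Δy = Δh: det = 45·195 − 165·(-75) = 21150.
∂h/∂x = [(+0.1)·195 − (-0.4)·(-75)] / 21150 = -0.0004965
∂h/∂y = [45·(-0.4) − 165·(+0.1)] / 21150 = -0.001631
Head at (285, 455) = 70.5 + (-0.0004965)·(215) + (-0.001631)·(335) = 69.85 m.
That is lower than the 70.1 m at P-3, so the point is downgradient.

downgradient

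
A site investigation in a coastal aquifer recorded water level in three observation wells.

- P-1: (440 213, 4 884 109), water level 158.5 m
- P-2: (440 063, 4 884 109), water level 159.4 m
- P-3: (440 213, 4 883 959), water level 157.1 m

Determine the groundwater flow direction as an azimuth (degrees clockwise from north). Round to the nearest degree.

147°

∂h/∂x = (159.4 − 158.5) / (440063 − 440213) = -0.006000
∂h/∂y = (157.1 − 158.5) / (4883959 − 4884109) = +0.009333
Flow direction (−∇h) has components (+0.006000 E, -0.009333 N).
Azimuth = atan2(E, N) = atan2(+0.006000, -0.009333) = 147.3° ≈ 147°.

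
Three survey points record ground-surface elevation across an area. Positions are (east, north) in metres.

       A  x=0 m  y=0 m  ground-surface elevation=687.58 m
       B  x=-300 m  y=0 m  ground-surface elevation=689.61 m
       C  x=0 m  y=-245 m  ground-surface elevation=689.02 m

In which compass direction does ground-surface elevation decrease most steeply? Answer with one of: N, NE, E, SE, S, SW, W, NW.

∂z/∂x = (689.61 − 687.58) / (-300 − 0) = -0.006767
∂z/∂y = (689.02 − 687.58) / (-245 − 0) = -0.005878
Steepest decrease is along −∇f = (+0.006767 E, +0.005878 N) → northeast.

NE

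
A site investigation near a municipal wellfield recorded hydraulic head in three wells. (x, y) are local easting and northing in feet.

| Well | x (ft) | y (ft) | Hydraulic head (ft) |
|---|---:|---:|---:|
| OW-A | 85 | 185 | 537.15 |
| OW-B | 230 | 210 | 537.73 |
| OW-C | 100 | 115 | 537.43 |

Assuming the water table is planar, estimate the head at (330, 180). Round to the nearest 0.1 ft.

538.3 ft

Taking OW-A as reference: OW-B−OW-A = (145, 25, +0.58); OW-C−OW-A = (15, -70, +0.28).
Determinant of the coordinate differences = 145·(-70) − 15·25 = -10525.
∂h/∂x = [(+0.58)·(-70) − (+0.28)·25] / -10525 = +0.004523
∂h/∂y = [145·(+0.28) − 15·(+0.58)] / -10525 = -0.003031
h(330, 180) = 537.15 + (+0.004523)·(245) + (-0.003031)·(-5) = 537.15 +1.108 +0.015 = 538.273 ft.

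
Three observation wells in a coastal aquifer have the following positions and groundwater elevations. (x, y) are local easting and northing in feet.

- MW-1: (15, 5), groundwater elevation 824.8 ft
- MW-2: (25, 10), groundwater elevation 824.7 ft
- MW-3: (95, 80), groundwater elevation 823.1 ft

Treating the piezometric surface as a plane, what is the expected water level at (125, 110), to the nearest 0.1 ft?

Three-point gradient (reference MW-1): Δ to MW-2 = (10, 5, -0.1), Δ to MW-3 = (80, 75, -1.7).
∂h/∂x = +0.002857, ∂h/∂y = -0.02571 (det = 350).
h(125, 110) = 824.8 + (+0.002857)·(110) + (-0.02571)·(105) = 824.8 +0.314 -2.700 = 822.414 ft.

822.4 ft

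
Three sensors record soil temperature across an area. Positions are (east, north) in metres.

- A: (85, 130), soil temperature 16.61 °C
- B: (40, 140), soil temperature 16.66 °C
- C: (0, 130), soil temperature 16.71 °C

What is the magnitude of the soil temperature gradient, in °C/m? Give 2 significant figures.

Three-point gradient (reference A): Δ to B = (-45, 10, +0.05), Δ to C = (-85, 0, +0.10).
∂T/∂x = -0.001176, ∂T/∂y = -0.0002941 (det = 850).
|∇f| = √(-0.001176² + -0.0002941²) = 0.001212 °C/m

0.0012 °C/m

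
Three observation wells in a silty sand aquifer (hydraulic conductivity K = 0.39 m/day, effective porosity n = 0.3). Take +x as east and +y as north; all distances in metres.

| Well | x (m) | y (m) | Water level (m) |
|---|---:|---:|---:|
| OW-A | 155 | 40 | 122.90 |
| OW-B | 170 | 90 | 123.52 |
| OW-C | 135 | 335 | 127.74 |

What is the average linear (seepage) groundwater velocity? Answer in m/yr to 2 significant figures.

9.1 m/yr

Differences from OW-A: to OW-B (Δx, Δy, Δh) = (15, 50, +0.62); to OW-C = (-20, 295, +4.84).
Determinant of the coordinate differences = 15·295 − (-20)·50 = 5425.
∂h/∂x = [(+0.62)·295 − (+4.84)·50] / 5425 = -0.01089
∂h/∂y = [15·(+4.84) − (-20)·(+0.62)] / 5425 = +0.01567
|∇h| = √(-0.01089² + 0.01567²) = 0.01908
Seepage velocity v = K·i/n = 0.39 × 0.01908 / 0.3 = 0.0248 m/day = 9.058 m/yr.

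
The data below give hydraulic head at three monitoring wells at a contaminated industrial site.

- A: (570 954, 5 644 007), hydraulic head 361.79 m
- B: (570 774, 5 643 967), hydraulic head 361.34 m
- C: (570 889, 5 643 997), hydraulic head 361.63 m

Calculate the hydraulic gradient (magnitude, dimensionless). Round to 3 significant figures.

Three-point gradient (reference A): Δ to B = (-180, -40, -0.45), Δ to C = (-65, -10, -0.16).
∂h/∂x = +0.002375, ∂h/∂y = +0.0005625 (det = -800).
|∇h| = √(0.002375² + 0.0005625²) = 0.002441

0.00244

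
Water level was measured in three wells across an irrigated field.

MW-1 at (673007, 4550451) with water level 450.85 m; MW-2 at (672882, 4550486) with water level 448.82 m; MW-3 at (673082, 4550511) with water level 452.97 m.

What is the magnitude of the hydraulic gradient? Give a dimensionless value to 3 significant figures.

Three-point gradient (reference MW-1): Δ to MW-2 = (-125, 35, -2.03), Δ to MW-3 = (75, 60, +2.12).
∂h/∂x = +0.01936, ∂h/∂y = +0.01114 (det = -10125).
|∇h| = √(0.01936² + 0.01114²) = 0.02234

0.0223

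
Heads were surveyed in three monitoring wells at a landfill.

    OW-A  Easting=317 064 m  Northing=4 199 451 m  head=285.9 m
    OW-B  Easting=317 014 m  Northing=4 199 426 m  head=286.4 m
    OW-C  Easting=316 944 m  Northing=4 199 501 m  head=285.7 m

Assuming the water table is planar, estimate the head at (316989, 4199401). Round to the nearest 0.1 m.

Taking OW-A as reference: OW-B−OW-A = (-50, -25, +0.5); OW-C−OW-A = (-120, 50, -0.2).
Solve a·Δx + b·Δy = Δh: det = (-50)·50 − (-120)·(-25) = -5500.
∂h/∂x = [(+0.5)·50 − (-0.2)·(-25)] / -5500 = -0.003636
∂h/∂y = [(-50)·(-0.2) − (-120)·(+0.5)] / -5500 = -0.01273
h(316989, 4199401) = 285.9 + (-0.003636)·(-75) + (-0.01273)·(-50) = 285.9 +0.273 +0.636 = 286.809 m.

286.8 m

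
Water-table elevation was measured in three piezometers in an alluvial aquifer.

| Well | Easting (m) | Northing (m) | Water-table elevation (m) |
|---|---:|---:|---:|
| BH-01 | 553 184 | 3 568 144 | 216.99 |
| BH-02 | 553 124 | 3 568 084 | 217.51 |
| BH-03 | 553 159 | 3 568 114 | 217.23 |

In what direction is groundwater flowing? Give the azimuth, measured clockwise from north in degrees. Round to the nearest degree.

With h = a·x + b·y + c and BH-01 as origin, the differences give:
  (-60)·a + (-60)·b = +0.52
  (-25)·a + (-30)·b = +0.24
Eliminate b (×(-30) and ×(-60), subtract): 300·a = -1.200 → a = ∂h/∂x = -0.004000
Back-substitute: b = ∂h/∂y = -0.004667.
Flow direction (−∇h) has components (+0.004000 E, +0.004667 N).
Azimuth = atan2(E, N) = atan2(+0.004000, +0.004667) = 40.6° ≈ 041°.

041°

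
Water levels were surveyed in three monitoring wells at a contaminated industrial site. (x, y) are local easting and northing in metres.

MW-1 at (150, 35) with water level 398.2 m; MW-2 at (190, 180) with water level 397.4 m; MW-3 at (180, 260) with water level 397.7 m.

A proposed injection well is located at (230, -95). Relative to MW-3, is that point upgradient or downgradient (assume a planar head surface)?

downgradient

With h = a·x + b·y + c and MW-1 as origin, the differences give:
  40·a + 145·b = -0.8
  30·a + 225·b = -0.5
Eliminate b (×225 and ×145, subtract): 4650·a = -107.50 → a = ∂h/∂x = -0.02312
Back-substitute: b = ∂h/∂y = +0.0008602.
Head at (230, -95) = 398.2 + (-0.02312)·(80) + (+0.0008602)·(-130) = 396.24 m.
That is lower than the 397.7 m at MW-3, so the point is downgradient.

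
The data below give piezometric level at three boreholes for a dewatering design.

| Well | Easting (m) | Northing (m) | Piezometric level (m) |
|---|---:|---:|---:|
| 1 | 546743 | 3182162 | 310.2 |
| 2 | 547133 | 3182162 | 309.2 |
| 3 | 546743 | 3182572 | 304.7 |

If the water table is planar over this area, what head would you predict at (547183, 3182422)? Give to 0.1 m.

305.6 m

∂h/∂x = (309.2 − 310.2) / (547133 − 546743) = -0.002564
∂h/∂y = (304.7 − 310.2) / (3182572 − 3182162) = -0.01341
h(547183, 3182422) = 310.2 + (-0.002564)·(440) + (-0.01341)·(260) = 310.2 -1.128 -3.488 = 305.584 m.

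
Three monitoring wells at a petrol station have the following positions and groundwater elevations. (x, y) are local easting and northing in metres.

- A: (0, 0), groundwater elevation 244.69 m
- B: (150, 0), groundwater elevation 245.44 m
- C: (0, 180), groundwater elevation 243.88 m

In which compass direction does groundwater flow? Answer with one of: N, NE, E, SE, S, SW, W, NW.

NW

∂h/∂x = (245.44 − 244.69) / (150 − 0) = +0.005000
∂h/∂y = (243.88 − 244.69) / (180 − 0) = -0.004500
Flow = −∇h = (-0.005000 east, +0.004500 north), which points northwest.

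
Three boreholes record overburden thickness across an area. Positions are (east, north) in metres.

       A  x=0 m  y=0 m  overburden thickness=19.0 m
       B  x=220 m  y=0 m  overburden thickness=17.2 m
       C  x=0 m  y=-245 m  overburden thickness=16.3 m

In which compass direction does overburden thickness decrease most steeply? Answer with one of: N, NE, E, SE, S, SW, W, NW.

SE

∂d/∂x = (17.2 − 19.0) / (220 − 0) = -0.008182
∂d/∂y = (16.3 − 19.0) / (-245 − 0) = +0.01102
Steepest decrease is along −∇f = (+0.008182 E, -0.01102 N) → southeast.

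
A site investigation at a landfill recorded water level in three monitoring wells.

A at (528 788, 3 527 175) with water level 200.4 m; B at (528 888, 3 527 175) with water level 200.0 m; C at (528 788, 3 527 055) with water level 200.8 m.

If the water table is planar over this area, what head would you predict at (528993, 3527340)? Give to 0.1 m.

199.0 m

∂h/∂x = (200.0 − 200.4) / (528888 − 528788) = -0.004000
∂h/∂y = (200.8 − 200.4) / (3527055 − 3527175) = -0.003333
h(528993, 3527340) = 200.4 + (-0.004000)·(205) + (-0.003333)·(165) = 200.4 -0.820 -0.550 = 199.030 m.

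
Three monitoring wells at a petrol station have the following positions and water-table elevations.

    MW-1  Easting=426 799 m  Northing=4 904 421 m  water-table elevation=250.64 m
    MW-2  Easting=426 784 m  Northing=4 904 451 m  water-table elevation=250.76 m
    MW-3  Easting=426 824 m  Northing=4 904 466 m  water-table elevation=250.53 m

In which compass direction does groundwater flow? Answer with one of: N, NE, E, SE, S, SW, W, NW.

E

With h = a·x + b·y + c and MW-1 as origin, the differences give:
  (-15)·a + 30·b = +0.12
  25·a + 45·b = -0.11
Eliminate b (×45 and ×30, subtract): -1425·a = 8.700 → a = ∂h/∂x = -0.006105
Back-substitute: b = ∂h/∂y = +0.0009474.
Flow = −∇h = (+0.006105 east, -0.0009474 north), which points east.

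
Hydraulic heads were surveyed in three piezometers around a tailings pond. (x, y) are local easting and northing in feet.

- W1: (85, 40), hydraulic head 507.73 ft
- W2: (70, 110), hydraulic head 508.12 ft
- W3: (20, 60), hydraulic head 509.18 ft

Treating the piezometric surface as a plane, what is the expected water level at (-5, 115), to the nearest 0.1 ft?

509.8 ft

Taking W1 as reference: W2−W1 = (-15, 70, +0.39); W3−W1 = (-65, 20, +1.45).
Determinant of the coordinate differences = (-15)·20 − (-65)·70 = 4250.
∂h/∂x = [(+0.39)·20 − (+1.45)·70] / 4250 = -0.02205
∂h/∂y = [(-15)·(+1.45) − (-65)·(+0.39)] / 4250 = +0.0008471
h(-5, 115) = 507.73 + (-0.02205)·(-90) + (+0.0008471)·(75) = 507.73 +1.984 +0.064 = 509.778 ft.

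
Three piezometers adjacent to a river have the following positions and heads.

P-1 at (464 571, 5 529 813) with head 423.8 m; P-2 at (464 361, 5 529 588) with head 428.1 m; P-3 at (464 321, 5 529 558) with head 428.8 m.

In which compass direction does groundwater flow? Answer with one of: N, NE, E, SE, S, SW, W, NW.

With h = a·x + b·y + c and P-1 as origin, the differences give:
  (-210)·a + (-225)·b = +4.3
  (-250)·a + (-255)·b = +5.0
Eliminate b (×(-255) and ×(-225), subtract): -2700·a = 28.50 → a = ∂h/∂x = -0.01056
Back-substitute: b = ∂h/∂y = -0.009259.
Flow = −∇h = (+0.01056 east, +0.009259 north), which points northeast.

NE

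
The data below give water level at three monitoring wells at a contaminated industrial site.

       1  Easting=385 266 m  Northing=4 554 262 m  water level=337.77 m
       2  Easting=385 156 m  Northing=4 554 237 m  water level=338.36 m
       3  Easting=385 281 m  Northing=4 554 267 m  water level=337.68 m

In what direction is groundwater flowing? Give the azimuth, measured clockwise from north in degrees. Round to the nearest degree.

034°

With h = a·x + b·y + c and 1 as origin, the differences give:
  (-110)·a + (-25)·b = +0.59
  15·a + 5·b = -0.09
Eliminate b (×5 and ×(-25), subtract): -175·a = 0.700 → a = ∂h/∂x = -0.004000
Back-substitute: b = ∂h/∂y = -0.006000.
Flow direction (−∇h) has components (+0.004000 E, +0.006000 N).
Azimuth = atan2(E, N) = atan2(+0.004000, +0.006000) = 33.7° ≈ 034°.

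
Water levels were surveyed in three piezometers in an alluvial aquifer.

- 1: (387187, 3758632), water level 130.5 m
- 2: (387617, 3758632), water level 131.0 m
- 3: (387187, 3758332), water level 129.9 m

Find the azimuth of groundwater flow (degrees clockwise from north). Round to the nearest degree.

210°

∂h/∂x = (131.0 − 130.5) / (387617 − 387187) = +0.001163
∂h/∂y = (129.9 − 130.5) / (3758332 − 3758632) = +0.002000
Flow direction (−∇h) has components (-0.001163 E, -0.002000 N).
Azimuth = atan2(E, N) = atan2(-0.001163, -0.002000) = 210.2° ≈ 210°.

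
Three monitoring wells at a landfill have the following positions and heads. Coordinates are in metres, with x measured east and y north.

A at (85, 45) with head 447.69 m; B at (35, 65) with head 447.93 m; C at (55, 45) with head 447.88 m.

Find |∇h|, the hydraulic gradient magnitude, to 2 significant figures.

0.0074

Taking A as reference: B−A = (-50, 20, +0.24); C−A = (-30, 0, +0.19).
Determinant of the coordinate differences = (-50)·0 − (-30)·20 = 600.
∂h/∂x = [(+0.24)·0 − (+0.19)·20] / 600 = -0.006333
∂h/∂y = [(-50)·(+0.19) − (-30)·(+0.24)] / 600 = -0.003833
|∇h| = √(-0.006333² + -0.003833²) = 0.007403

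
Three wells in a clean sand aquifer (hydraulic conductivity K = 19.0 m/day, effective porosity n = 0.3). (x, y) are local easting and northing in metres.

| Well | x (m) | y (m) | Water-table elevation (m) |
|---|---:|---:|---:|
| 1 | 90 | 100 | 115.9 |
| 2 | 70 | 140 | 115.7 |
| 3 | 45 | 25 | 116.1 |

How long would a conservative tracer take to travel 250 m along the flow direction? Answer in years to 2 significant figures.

2.4 years

Three-point gradient (reference 1): Δ to 2 = (-20, 40, -0.2), Δ to 3 = (-45, -75, +0.2).
∂h/∂x = +0.002121, ∂h/∂y = -0.003939 (det = 3300).
|∇h| = √(0.002121² + -0.003939²) = 0.004474
Seepage velocity v = K·i/n = 19.0 × 0.004474 / 0.3 = 0.2834 m/day.
t = 250 / 0.2834 = 882.1 days = 2.42 years.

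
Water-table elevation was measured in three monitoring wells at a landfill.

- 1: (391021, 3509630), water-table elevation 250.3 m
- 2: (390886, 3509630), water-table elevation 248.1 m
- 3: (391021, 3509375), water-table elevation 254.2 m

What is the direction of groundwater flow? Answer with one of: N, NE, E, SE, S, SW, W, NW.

NW

∂h/∂x = (248.1 − 250.3) / (390886 − 391021) = +0.01630
∂h/∂y = (254.2 − 250.3) / (3509375 − 3509630) = -0.01529
Flow = −∇h = (-0.01630 east, +0.01529 north), which points northwest.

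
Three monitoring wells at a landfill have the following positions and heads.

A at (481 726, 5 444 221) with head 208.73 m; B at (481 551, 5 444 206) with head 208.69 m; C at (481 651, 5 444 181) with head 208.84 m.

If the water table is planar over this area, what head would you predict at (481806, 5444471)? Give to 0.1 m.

207.8 m

With h = a·x + b·y + c and A as origin, the differences give:
  (-175)·a + (-15)·b = -0.04
  (-75)·a + (-40)·b = +0.11
Eliminate b (×(-40) and ×(-15), subtract): 5875·a = 3.250 → a = ∂h/∂x = +0.0005532
Back-substitute: b = ∂h/∂y = -0.003787.
h(481806, 5444471) = 208.73 + (+0.0005532)·(80) + (-0.003787)·(250) = 208.73 +0.044 -0.947 = 207.827 m.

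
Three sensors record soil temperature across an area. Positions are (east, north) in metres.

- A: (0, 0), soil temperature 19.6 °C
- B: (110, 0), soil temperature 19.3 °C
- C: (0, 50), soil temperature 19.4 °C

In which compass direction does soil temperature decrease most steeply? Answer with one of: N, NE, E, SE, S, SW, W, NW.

NE

∂T/∂x = (19.3 − 19.6) / (110 − 0) = -0.002727
∂T/∂y = (19.4 − 19.6) / (50 − 0) = -0.004000
Steepest decrease is along −∇f = (+0.002727 E, +0.004000 N) → northeast.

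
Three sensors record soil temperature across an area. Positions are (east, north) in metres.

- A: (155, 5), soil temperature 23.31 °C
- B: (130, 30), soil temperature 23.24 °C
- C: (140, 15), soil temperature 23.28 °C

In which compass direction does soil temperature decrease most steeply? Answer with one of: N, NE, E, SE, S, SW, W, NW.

With T = a·x + b·y + c and A as origin, the differences give:
  (-25)·a + 25·b = -0.07
  (-15)·a + 10·b = -0.03
Eliminate b (×10 and ×25, subtract): 125·a = 0.050 → a = ∂T/∂x = +0.0004000
Back-substitute: b = ∂T/∂y = -0.002400.
Steepest decrease is along −∇f = (-0.0004000 E, +0.002400 N) → north.

N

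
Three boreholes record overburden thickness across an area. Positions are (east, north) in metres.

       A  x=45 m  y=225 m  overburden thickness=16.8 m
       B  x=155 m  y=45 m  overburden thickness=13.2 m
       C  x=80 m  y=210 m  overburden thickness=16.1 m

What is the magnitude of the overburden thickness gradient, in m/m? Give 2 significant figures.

0.019 m/m

Three-point gradient (reference A): Δ to B = (110, -180, -3.6), Δ to C = (35, -15, -0.7).
∂d/∂x = -0.01548, ∂d/∂y = +0.01054 (det = 4650).
|∇f| = √(-0.01548² + 0.01054²) = 0.01873 m/m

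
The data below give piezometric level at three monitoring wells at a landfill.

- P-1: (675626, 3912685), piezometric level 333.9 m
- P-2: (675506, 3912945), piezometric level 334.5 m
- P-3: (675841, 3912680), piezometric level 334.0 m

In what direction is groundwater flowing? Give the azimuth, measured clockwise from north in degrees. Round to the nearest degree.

Differences from P-1: to P-2 (Δx, Δy, Δh) = (-120, 260, +0.6); to P-3 = (215, -5, +0.1).
Solve a·Δx + b·Δy = Δh: det = (-120)·(-5) − 215·260 = -55300.
∂h/∂x = [(+0.6)·(-5) − (+0.1)·260] / -55300 = +0.0005244
∂h/∂y = [(-120)·(+0.1) − 215·(+0.6)] / -55300 = +0.002550
Flow direction (−∇h) has components (-0.0005244 E, -0.002550 N).
Azimuth = atan2(E, N) = atan2(-0.0005244, -0.002550) = 191.6° ≈ 192°.

192°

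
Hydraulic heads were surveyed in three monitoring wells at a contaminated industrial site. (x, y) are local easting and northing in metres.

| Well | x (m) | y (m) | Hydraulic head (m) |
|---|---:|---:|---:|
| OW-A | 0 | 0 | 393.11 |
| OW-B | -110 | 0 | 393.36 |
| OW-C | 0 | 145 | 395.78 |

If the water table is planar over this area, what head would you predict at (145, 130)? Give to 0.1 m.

∂h/∂x = (393.36 − 393.11) / (-110 − 0) = -0.002273
∂h/∂y = (395.78 − 393.11) / (145 − 0) = +0.01841
h(145, 130) = 393.11 + (-0.002273)·(145) + (+0.01841)·(130) = 393.11 -0.330 +2.394 = 395.174 m.

395.2 m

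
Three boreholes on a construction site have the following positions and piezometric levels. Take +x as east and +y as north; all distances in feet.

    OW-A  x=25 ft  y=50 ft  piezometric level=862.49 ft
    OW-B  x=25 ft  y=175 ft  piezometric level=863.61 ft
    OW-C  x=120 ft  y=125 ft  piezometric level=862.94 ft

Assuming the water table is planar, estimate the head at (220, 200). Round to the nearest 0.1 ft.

863.4 ft

Three-point gradient (reference OW-A): Δ to OW-B = (0, 125, +1.12), Δ to OW-C = (95, 75, +0.45).
∂h/∂x = -0.002337, ∂h/∂y = +0.008960 (det = -11875).
h(220, 200) = 862.49 + (-0.002337)·(195) + (+0.008960)·(150) = 862.49 -0.456 +1.344 = 863.378 ft.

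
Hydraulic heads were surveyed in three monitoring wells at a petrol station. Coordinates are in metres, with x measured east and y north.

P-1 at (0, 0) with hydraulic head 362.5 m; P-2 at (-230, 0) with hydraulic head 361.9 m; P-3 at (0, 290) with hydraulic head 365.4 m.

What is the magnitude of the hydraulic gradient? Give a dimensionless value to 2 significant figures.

∂h/∂x = (361.9 − 362.5) / (-230 − 0) = +0.002609
∂h/∂y = (365.4 − 362.5) / (290 − 0) = +0.010000
|∇h| = √(0.002609² + 0.010000²) = 0.01033

0.010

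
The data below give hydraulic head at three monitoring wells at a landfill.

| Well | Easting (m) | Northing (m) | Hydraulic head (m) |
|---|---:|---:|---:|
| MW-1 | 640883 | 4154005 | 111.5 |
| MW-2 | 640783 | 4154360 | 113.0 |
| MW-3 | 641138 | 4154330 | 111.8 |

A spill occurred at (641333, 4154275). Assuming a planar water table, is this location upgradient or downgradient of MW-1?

downgradient

Three-point gradient (reference MW-1): Δ to MW-2 = (-100, 355, +1.5), Δ to MW-3 = (255, 325, +0.3).
∂h/∂x = -0.003097, ∂h/∂y = +0.003353 (det = -123025).
Head at (641333, 4154275) = 111.5 + (-0.003097)·(450) + (+0.003353)·(270) = 111.01 m.
That is lower than the 111.5 m at MW-1, so the point is downgradient.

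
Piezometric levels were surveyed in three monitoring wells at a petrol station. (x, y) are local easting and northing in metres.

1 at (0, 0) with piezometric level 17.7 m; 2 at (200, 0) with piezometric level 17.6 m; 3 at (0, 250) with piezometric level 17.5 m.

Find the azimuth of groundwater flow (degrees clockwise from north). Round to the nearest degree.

∂h/∂x = (17.6 − 17.7) / (200 − 0) = -0.0005000
∂h/∂y = (17.5 − 17.7) / (250 − 0) = -0.0008000
Flow direction (−∇h) has components (+0.0005000 E, +0.0008000 N).
Azimuth = atan2(E, N) = atan2(+0.0005000, +0.0008000) = 32.0° ≈ 032°.

032°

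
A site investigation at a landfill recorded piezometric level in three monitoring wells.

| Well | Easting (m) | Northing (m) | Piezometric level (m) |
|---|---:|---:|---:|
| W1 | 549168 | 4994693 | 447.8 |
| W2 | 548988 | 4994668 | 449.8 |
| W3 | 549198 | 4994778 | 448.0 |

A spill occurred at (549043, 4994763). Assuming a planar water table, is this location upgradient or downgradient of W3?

Taking W1 as reference: W2−W1 = (-180, -25, +2.0); W3−W1 = (30, 85, +0.2).
Determinant of the coordinate differences = (-180)·85 − 30·(-25) = -14550.
∂h/∂x = [(+2.0)·85 − (+0.2)·(-25)] / -14550 = -0.01203
∂h/∂y = [(-180)·(+0.2) − 30·(+2.0)] / -14550 = +0.006598
Head at (549043, 4994763) = 447.8 + (-0.01203)·(-125) + (+0.006598)·(70) = 449.77 m.
That is higher than the 448.0 m at W3, so the point is upgradient.

upgradient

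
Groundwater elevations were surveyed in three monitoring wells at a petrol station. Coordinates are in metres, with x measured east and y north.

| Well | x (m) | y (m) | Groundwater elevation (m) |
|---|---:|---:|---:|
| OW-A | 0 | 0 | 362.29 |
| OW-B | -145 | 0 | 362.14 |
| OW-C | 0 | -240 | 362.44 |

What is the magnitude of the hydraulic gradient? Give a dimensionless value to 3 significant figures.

∂h/∂x = (362.14 − 362.29) / (-145 − 0) = +0.001034
∂h/∂y = (362.44 − 362.29) / (-240 − 0) = -0.0006250
|∇h| = √(0.001034² + -0.0006250²) = 0.001208

0.00121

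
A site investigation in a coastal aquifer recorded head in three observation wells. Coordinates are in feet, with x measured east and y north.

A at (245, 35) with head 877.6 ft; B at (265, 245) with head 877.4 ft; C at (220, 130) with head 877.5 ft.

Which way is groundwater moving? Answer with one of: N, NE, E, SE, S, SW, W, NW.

Taking A as reference: B−A = (20, 210, -0.2); C−A = (-25, 95, -0.1).
Determinant of the coordinate differences = 20·95 − (-25)·210 = 7150.
∂h/∂x = [(-0.2)·95 − (-0.1)·210] / 7150 = +0.0002797
∂h/∂y = [20·(-0.1) − (-25)·(-0.2)] / 7150 = -0.0009790
Flow = −∇h = (-0.0002797 east, +0.0009790 north), which points north.

N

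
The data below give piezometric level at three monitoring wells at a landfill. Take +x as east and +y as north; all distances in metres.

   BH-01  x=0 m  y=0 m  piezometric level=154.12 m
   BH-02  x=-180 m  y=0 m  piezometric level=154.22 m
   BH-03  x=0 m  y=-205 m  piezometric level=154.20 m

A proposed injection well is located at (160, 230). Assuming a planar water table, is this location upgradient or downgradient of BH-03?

downgradient

∂h/∂x = (154.22 − 154.12) / (-180 − 0) = -0.0005556
∂h/∂y = (154.20 − 154.12) / (-205 − 0) = -0.0003902
Head at (160, 230) = 154.12 + (-0.0005556)·(160) + (-0.0003902)·(230) = 153.94 m.
That is lower than the 154.20 m at BH-03, so the point is downgradient.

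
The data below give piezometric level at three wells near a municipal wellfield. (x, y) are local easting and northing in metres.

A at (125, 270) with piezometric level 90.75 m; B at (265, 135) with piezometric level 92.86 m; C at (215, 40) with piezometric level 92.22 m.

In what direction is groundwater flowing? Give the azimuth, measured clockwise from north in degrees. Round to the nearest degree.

Taking A as reference: B−A = (140, -135, +2.11); C−A = (90, -230, +1.47).
Determinant of the coordinate differences = 140·(-230) − 90·(-135) = -20050.
∂h/∂x = [(+2.11)·(-230) − (+1.47)·(-135)] / -20050 = +0.01431
∂h/∂y = [140·(+1.47) − 90·(+2.11)] / -20050 = -0.0007930
Flow direction (−∇h) has components (-0.01431 E, +0.0007930 N).
Azimuth = atan2(E, N) = atan2(-0.01431, +0.0007930) = 273.2° ≈ 273°.

273°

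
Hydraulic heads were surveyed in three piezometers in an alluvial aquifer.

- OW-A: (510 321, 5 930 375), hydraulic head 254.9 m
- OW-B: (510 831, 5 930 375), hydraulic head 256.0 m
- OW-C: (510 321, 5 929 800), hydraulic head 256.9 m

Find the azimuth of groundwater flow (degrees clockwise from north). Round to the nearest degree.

∂h/∂x = (256.0 − 254.9) / (510831 − 510321) = +0.002157
∂h/∂y = (256.9 − 254.9) / (5929800 − 5930375) = -0.003478
Flow direction (−∇h) has components (-0.002157 E, +0.003478 N).
Azimuth = atan2(E, N) = atan2(-0.002157, +0.003478) = 328.2° ≈ 328°.

328°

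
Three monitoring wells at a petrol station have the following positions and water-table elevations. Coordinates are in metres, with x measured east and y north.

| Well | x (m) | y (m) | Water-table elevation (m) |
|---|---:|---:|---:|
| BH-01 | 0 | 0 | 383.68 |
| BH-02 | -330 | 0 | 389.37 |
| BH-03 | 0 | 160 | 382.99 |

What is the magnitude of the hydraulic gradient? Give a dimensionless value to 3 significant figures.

0.0178

∂h/∂x = (389.37 − 383.68) / (-330 − 0) = -0.01724
∂h/∂y = (382.99 − 383.68) / (160 − 0) = -0.004312
|∇h| = √(-0.01724² + -0.004312²) = 0.01777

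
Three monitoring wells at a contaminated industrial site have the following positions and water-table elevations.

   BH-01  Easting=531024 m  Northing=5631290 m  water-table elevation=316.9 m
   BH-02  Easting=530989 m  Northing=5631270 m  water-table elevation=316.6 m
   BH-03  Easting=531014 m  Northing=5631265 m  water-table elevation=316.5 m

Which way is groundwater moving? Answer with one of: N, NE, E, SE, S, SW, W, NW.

S

Taking BH-01 as reference: BH-02−BH-01 = (-35, -20, -0.3); BH-03−BH-01 = (-10, -25, -0.4).
Solve a·Δx + b·Δy = Δh: det = (-35)·(-25) − (-10)·(-20) = 675.
∂h/∂x = [(-0.3)·(-25) − (-0.4)·(-20)] / 675 = -0.0007407
∂h/∂y = [(-35)·(-0.4) − (-10)·(-0.3)] / 675 = +0.01630
Flow = −∇h = (+0.0007407 east, -0.01630 north), which points south.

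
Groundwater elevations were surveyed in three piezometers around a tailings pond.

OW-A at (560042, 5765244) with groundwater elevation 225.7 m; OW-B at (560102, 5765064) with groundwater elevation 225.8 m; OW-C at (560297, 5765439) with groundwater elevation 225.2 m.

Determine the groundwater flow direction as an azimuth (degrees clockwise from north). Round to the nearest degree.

Three-point gradient (reference OW-A): Δ to OW-B = (60, -180, +0.1), Δ to OW-C = (255, 195, -0.5).
∂h/∂x = -0.001224, ∂h/∂y = -0.0009635 (det = 57600).
Flow direction (−∇h) has components (+0.001224 E, +0.0009635 N).
Azimuth = atan2(E, N) = atan2(+0.001224, +0.0009635) = 51.8° ≈ 052°.

052°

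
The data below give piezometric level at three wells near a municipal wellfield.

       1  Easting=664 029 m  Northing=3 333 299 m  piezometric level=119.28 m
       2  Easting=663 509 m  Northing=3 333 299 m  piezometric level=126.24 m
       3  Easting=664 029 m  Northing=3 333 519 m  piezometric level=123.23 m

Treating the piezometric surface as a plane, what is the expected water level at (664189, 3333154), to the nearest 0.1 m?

∂h/∂x = (126.24 − 119.28) / (663509 − 664029) = -0.01338
∂h/∂y = (123.23 − 119.28) / (3333519 − 3333299) = +0.01795
h(664189, 3333154) = 119.28 + (-0.01338)·(160) + (+0.01795)·(-145) = 119.28 -2.142 -2.603 = 114.535 m.

114.5 m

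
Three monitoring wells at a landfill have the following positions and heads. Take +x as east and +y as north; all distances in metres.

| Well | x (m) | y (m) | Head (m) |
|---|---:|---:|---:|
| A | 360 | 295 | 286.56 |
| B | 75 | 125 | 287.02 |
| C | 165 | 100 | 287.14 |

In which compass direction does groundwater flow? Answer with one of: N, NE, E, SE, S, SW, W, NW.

N

Differences from A: to B (Δx, Δy, Δh) = (-285, -170, +0.46); to C = (-195, -195, +0.58).
Determinant of the coordinate differences = (-285)·(-195) − (-195)·(-170) = 22425.
∂h/∂x = [(+0.46)·(-195) − (+0.58)·(-170)] / 22425 = +0.0003969
∂h/∂y = [(-285)·(+0.58) − (-195)·(+0.46)] / 22425 = -0.003371
Flow = −∇h = (-0.0003969 east, +0.003371 north), which points north.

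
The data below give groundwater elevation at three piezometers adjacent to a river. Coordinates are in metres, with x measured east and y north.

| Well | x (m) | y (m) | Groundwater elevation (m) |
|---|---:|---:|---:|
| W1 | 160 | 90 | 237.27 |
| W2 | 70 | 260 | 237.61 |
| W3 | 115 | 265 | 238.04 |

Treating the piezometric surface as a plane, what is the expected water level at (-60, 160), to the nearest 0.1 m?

235.8 m

Taking W1 as reference: W2−W1 = (-90, 170, +0.34); W3−W1 = (-45, 175, +0.77).
Determinant of the coordinate differences = (-90)·175 − (-45)·170 = -8100.
∂h/∂x = [(+0.34)·175 − (+0.77)·170] / -8100 = +0.008815
∂h/∂y = [(-90)·(+0.77) − (-45)·(+0.34)] / -8100 = +0.006667
h(-60, 160) = 237.27 + (+0.008815)·(-220) + (+0.006667)·(70) = 237.27 -1.939 +0.467 = 235.797 m.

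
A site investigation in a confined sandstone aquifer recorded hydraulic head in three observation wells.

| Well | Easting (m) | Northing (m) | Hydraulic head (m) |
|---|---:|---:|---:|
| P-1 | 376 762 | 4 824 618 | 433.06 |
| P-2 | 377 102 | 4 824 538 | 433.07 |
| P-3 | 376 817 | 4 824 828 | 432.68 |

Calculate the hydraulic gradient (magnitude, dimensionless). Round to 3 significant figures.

0.00175

With h = a·x + b·y + c and P-1 as origin, the differences give:
  340·a + (-80)·b = +0.01
  55·a + 210·b = -0.38
Eliminate b (×210 and ×(-80), subtract): 75800·a = -28.300 → a = ∂h/∂x = -0.0003734
Back-substitute: b = ∂h/∂y = -0.001712.
|∇h| = √(-0.0003734² + -0.001712²) = 0.001752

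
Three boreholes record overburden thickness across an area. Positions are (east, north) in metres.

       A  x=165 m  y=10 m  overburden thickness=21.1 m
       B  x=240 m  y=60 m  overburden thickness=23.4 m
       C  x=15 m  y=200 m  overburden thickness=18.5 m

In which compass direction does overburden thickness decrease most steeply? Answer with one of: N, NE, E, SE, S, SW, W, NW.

Differences from A: to B (Δx, Δy, Δh) = (75, 50, +2.3); to C = (-150, 190, -2.6).
Determinant of the coordinate differences = 75·190 − (-150)·50 = 21750.
∂d/∂x = [(+2.3)·190 − (-2.6)·50] / 21750 = +0.02607
∂d/∂y = [75·(-2.6) − (-150)·(+2.3)] / 21750 = +0.006897
Steepest decrease is along −∇f = (-0.02607 E, -0.006897 N) → west.

W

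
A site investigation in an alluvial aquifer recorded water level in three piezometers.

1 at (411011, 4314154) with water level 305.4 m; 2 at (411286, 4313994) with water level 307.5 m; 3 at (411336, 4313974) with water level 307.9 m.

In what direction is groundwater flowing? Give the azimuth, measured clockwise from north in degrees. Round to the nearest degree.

Three-point gradient (reference 1): Δ to 2 = (275, -160, +2.1), Δ to 3 = (325, -180, +2.5).
∂h/∂x = +0.008800, ∂h/∂y = +0.002000 (det = 2500).
Flow direction (−∇h) has components (-0.008800 E, -0.002000 N).
Azimuth = atan2(E, N) = atan2(-0.008800, -0.002000) = 257.2° ≈ 257°.

257°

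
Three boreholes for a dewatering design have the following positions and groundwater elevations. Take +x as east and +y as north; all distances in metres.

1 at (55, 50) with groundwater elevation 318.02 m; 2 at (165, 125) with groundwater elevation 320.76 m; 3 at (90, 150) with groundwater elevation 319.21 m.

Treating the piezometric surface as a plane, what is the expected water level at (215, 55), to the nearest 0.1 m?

321.6 m

Differences from 1: to 2 (Δx, Δy, Δh) = (110, 75, +2.74); to 3 = (35, 100, +1.19).
Solve a·Δx + b·Δy = Δh: det = 110·100 − 35·75 = 8375.
∂h/∂x = [(+2.74)·100 − (+1.19)·75] / 8375 = +0.02206
∂h/∂y = [110·(+1.19) − 35·(+2.74)] / 8375 = +0.004179
h(215, 55) = 318.02 + (+0.02206)·(160) + (+0.004179)·(5) = 318.02 +3.530 +0.021 = 321.570 m.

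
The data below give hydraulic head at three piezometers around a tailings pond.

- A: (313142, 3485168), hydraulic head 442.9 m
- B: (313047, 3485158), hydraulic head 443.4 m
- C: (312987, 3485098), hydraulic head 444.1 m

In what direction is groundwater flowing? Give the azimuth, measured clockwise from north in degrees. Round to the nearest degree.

Taking A as reference: B−A = (-95, -10, +0.5); C−A = (-155, -70, +1.2).
Solve a·Δx + b·Δy = Δh: det = (-95)·(-70) − (-155)·(-10) = 5100.
∂h/∂x = [(+0.5)·(-70) − (+1.2)·(-10)] / 5100 = -0.004510
∂h/∂y = [(-95)·(+1.2) − (-155)·(+0.5)] / 5100 = -0.007157
Flow direction (−∇h) has components (+0.004510 E, +0.007157 N).
Azimuth = atan2(E, N) = atan2(+0.004510, +0.007157) = 32.2° ≈ 032°.

032°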